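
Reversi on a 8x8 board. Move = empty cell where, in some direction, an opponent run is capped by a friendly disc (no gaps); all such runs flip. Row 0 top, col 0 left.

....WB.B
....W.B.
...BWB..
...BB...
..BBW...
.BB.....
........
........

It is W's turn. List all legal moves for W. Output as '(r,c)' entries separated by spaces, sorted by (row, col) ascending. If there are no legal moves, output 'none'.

(0,6): flips 1 -> legal
(1,2): no bracket -> illegal
(1,3): no bracket -> illegal
(1,5): no bracket -> illegal
(1,7): no bracket -> illegal
(2,2): flips 2 -> legal
(2,6): flips 1 -> legal
(2,7): no bracket -> illegal
(3,1): no bracket -> illegal
(3,2): flips 1 -> legal
(3,5): no bracket -> illegal
(3,6): flips 1 -> legal
(4,0): no bracket -> illegal
(4,1): flips 2 -> legal
(4,5): no bracket -> illegal
(5,0): no bracket -> illegal
(5,3): no bracket -> illegal
(5,4): no bracket -> illegal
(6,0): flips 3 -> legal
(6,1): no bracket -> illegal
(6,2): no bracket -> illegal
(6,3): no bracket -> illegal

Answer: (0,6) (2,2) (2,6) (3,2) (3,6) (4,1) (6,0)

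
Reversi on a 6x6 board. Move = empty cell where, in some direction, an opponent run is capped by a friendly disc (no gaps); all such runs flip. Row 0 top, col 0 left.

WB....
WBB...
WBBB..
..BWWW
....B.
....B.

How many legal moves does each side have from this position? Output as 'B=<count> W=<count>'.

Answer: B=3 W=7

Derivation:
-- B to move --
(2,4): flips 1 -> legal
(2,5): no bracket -> illegal
(3,0): no bracket -> illegal
(3,1): no bracket -> illegal
(4,2): no bracket -> illegal
(4,3): flips 1 -> legal
(4,5): flips 1 -> legal
B mobility = 3
-- W to move --
(0,2): flips 2 -> legal
(0,3): no bracket -> illegal
(1,3): flips 3 -> legal
(1,4): no bracket -> illegal
(2,4): flips 3 -> legal
(3,0): no bracket -> illegal
(3,1): flips 1 -> legal
(4,1): no bracket -> illegal
(4,2): no bracket -> illegal
(4,3): flips 2 -> legal
(4,5): no bracket -> illegal
(5,3): flips 1 -> legal
(5,5): flips 1 -> legal
W mobility = 7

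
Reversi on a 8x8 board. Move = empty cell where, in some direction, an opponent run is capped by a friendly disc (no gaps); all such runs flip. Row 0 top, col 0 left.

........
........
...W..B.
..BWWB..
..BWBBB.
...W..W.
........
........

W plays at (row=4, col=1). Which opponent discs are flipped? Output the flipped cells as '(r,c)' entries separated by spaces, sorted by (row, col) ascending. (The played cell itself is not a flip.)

Answer: (3,2) (4,2)

Derivation:
Dir NW: first cell '.' (not opp) -> no flip
Dir N: first cell '.' (not opp) -> no flip
Dir NE: opp run (3,2) capped by W -> flip
Dir W: first cell '.' (not opp) -> no flip
Dir E: opp run (4,2) capped by W -> flip
Dir SW: first cell '.' (not opp) -> no flip
Dir S: first cell '.' (not opp) -> no flip
Dir SE: first cell '.' (not opp) -> no flip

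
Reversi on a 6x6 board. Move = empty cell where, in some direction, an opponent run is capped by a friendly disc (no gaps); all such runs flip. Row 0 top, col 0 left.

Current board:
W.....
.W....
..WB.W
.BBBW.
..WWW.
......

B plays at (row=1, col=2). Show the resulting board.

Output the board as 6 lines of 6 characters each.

Answer: W.....
.WB...
..BB.W
.BBBW.
..WWW.
......

Derivation:
Place B at (1,2); scan 8 dirs for brackets.
Dir NW: first cell '.' (not opp) -> no flip
Dir N: first cell '.' (not opp) -> no flip
Dir NE: first cell '.' (not opp) -> no flip
Dir W: opp run (1,1), next='.' -> no flip
Dir E: first cell '.' (not opp) -> no flip
Dir SW: first cell '.' (not opp) -> no flip
Dir S: opp run (2,2) capped by B -> flip
Dir SE: first cell 'B' (not opp) -> no flip
All flips: (2,2)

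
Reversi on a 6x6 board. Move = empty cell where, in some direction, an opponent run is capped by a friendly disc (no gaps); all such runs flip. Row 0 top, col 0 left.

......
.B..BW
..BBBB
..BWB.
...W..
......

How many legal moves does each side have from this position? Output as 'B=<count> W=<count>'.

-- B to move --
(0,4): no bracket -> illegal
(0,5): flips 1 -> legal
(4,2): flips 1 -> legal
(4,4): flips 1 -> legal
(5,2): flips 1 -> legal
(5,3): flips 2 -> legal
(5,4): flips 1 -> legal
B mobility = 6
-- W to move --
(0,0): flips 2 -> legal
(0,1): no bracket -> illegal
(0,2): no bracket -> illegal
(0,3): no bracket -> illegal
(0,4): no bracket -> illegal
(0,5): no bracket -> illegal
(1,0): no bracket -> illegal
(1,2): no bracket -> illegal
(1,3): flips 2 -> legal
(2,0): no bracket -> illegal
(2,1): flips 1 -> legal
(3,1): flips 1 -> legal
(3,5): flips 2 -> legal
(4,1): no bracket -> illegal
(4,2): no bracket -> illegal
(4,4): no bracket -> illegal
(4,5): no bracket -> illegal
W mobility = 5

Answer: B=6 W=5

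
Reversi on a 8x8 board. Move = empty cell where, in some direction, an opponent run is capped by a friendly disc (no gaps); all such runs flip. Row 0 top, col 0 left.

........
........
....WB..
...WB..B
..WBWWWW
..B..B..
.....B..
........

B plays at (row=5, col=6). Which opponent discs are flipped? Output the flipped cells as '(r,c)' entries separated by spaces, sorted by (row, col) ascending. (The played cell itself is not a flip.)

Dir NW: opp run (4,5) capped by B -> flip
Dir N: opp run (4,6), next='.' -> no flip
Dir NE: opp run (4,7), next=edge -> no flip
Dir W: first cell 'B' (not opp) -> no flip
Dir E: first cell '.' (not opp) -> no flip
Dir SW: first cell 'B' (not opp) -> no flip
Dir S: first cell '.' (not opp) -> no flip
Dir SE: first cell '.' (not opp) -> no flip

Answer: (4,5)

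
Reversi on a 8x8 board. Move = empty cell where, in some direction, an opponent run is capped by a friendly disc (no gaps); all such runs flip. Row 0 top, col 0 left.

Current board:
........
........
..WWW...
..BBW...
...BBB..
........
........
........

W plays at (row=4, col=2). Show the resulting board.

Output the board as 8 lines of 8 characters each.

Place W at (4,2); scan 8 dirs for brackets.
Dir NW: first cell '.' (not opp) -> no flip
Dir N: opp run (3,2) capped by W -> flip
Dir NE: opp run (3,3) capped by W -> flip
Dir W: first cell '.' (not opp) -> no flip
Dir E: opp run (4,3) (4,4) (4,5), next='.' -> no flip
Dir SW: first cell '.' (not opp) -> no flip
Dir S: first cell '.' (not opp) -> no flip
Dir SE: first cell '.' (not opp) -> no flip
All flips: (3,2) (3,3)

Answer: ........
........
..WWW...
..WWW...
..WBBB..
........
........
........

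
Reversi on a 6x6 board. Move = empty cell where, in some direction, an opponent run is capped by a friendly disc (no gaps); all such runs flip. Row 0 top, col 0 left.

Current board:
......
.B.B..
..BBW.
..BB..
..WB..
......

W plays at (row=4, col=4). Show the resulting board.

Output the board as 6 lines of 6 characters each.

Answer: ......
.B.B..
..BBW.
..BB..
..WWW.
......

Derivation:
Place W at (4,4); scan 8 dirs for brackets.
Dir NW: opp run (3,3) (2,2) (1,1), next='.' -> no flip
Dir N: first cell '.' (not opp) -> no flip
Dir NE: first cell '.' (not opp) -> no flip
Dir W: opp run (4,3) capped by W -> flip
Dir E: first cell '.' (not opp) -> no flip
Dir SW: first cell '.' (not opp) -> no flip
Dir S: first cell '.' (not opp) -> no flip
Dir SE: first cell '.' (not opp) -> no flip
All flips: (4,3)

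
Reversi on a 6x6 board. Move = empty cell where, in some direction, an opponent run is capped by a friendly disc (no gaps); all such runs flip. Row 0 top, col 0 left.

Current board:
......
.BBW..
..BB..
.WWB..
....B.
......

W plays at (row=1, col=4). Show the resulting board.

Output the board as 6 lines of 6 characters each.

Answer: ......
.BBWW.
..BW..
.WWB..
....B.
......

Derivation:
Place W at (1,4); scan 8 dirs for brackets.
Dir NW: first cell '.' (not opp) -> no flip
Dir N: first cell '.' (not opp) -> no flip
Dir NE: first cell '.' (not opp) -> no flip
Dir W: first cell 'W' (not opp) -> no flip
Dir E: first cell '.' (not opp) -> no flip
Dir SW: opp run (2,3) capped by W -> flip
Dir S: first cell '.' (not opp) -> no flip
Dir SE: first cell '.' (not opp) -> no flip
All flips: (2,3)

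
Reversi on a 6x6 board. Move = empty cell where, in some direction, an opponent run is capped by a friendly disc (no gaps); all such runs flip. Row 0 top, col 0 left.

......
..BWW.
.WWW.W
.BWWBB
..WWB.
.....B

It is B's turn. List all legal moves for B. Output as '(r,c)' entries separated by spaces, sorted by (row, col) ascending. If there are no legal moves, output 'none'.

(0,2): no bracket -> illegal
(0,3): no bracket -> illegal
(0,4): flips 2 -> legal
(0,5): no bracket -> illegal
(1,0): no bracket -> illegal
(1,1): flips 3 -> legal
(1,5): flips 3 -> legal
(2,0): no bracket -> illegal
(2,4): no bracket -> illegal
(3,0): flips 1 -> legal
(4,1): flips 2 -> legal
(5,1): no bracket -> illegal
(5,2): flips 4 -> legal
(5,3): flips 1 -> legal
(5,4): no bracket -> illegal

Answer: (0,4) (1,1) (1,5) (3,0) (4,1) (5,2) (5,3)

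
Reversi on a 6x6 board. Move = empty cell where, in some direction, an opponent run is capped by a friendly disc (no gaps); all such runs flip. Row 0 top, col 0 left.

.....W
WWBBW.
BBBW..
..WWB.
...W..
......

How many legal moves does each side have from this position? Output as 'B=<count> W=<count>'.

Answer: B=11 W=8

Derivation:
-- B to move --
(0,0): flips 2 -> legal
(0,1): flips 1 -> legal
(0,2): flips 1 -> legal
(0,3): no bracket -> illegal
(0,4): no bracket -> illegal
(1,5): flips 1 -> legal
(2,4): flips 1 -> legal
(2,5): no bracket -> illegal
(3,1): flips 2 -> legal
(4,1): no bracket -> illegal
(4,2): flips 1 -> legal
(4,4): flips 1 -> legal
(5,2): flips 1 -> legal
(5,3): flips 3 -> legal
(5,4): flips 2 -> legal
B mobility = 11
-- W to move --
(0,1): flips 1 -> legal
(0,2): flips 2 -> legal
(0,3): flips 1 -> legal
(0,4): no bracket -> illegal
(2,4): no bracket -> illegal
(2,5): flips 1 -> legal
(3,0): flips 1 -> legal
(3,1): flips 1 -> legal
(3,5): flips 1 -> legal
(4,4): no bracket -> illegal
(4,5): flips 1 -> legal
W mobility = 8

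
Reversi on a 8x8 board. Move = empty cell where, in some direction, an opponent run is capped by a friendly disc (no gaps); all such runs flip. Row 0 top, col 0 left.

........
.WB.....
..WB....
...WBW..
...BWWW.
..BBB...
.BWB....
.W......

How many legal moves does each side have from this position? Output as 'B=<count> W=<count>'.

-- B to move --
(0,0): no bracket -> illegal
(0,1): no bracket -> illegal
(0,2): no bracket -> illegal
(1,0): flips 1 -> legal
(1,3): no bracket -> illegal
(2,0): no bracket -> illegal
(2,1): flips 1 -> legal
(2,4): no bracket -> illegal
(2,5): no bracket -> illegal
(2,6): flips 2 -> legal
(3,1): no bracket -> illegal
(3,2): flips 2 -> legal
(3,6): flips 2 -> legal
(3,7): no bracket -> illegal
(4,2): no bracket -> illegal
(4,7): flips 3 -> legal
(5,1): no bracket -> illegal
(5,5): no bracket -> illegal
(5,6): flips 1 -> legal
(5,7): no bracket -> illegal
(6,0): no bracket -> illegal
(7,0): no bracket -> illegal
(7,2): flips 1 -> legal
(7,3): no bracket -> illegal
B mobility = 8
-- W to move --
(0,1): flips 3 -> legal
(0,2): flips 1 -> legal
(0,3): no bracket -> illegal
(1,3): flips 2 -> legal
(1,4): no bracket -> illegal
(2,1): no bracket -> illegal
(2,4): flips 2 -> legal
(2,5): no bracket -> illegal
(3,2): no bracket -> illegal
(4,1): no bracket -> illegal
(4,2): flips 2 -> legal
(5,0): no bracket -> illegal
(5,1): flips 1 -> legal
(5,5): no bracket -> illegal
(6,0): flips 1 -> legal
(6,4): flips 2 -> legal
(6,5): no bracket -> illegal
(7,0): no bracket -> illegal
(7,2): flips 2 -> legal
(7,3): flips 3 -> legal
(7,4): no bracket -> illegal
W mobility = 10

Answer: B=8 W=10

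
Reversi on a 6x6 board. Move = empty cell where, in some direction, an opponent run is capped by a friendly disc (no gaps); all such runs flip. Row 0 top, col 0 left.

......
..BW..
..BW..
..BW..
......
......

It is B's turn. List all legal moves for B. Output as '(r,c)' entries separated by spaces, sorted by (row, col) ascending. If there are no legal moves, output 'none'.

(0,2): no bracket -> illegal
(0,3): no bracket -> illegal
(0,4): flips 1 -> legal
(1,4): flips 2 -> legal
(2,4): flips 1 -> legal
(3,4): flips 2 -> legal
(4,2): no bracket -> illegal
(4,3): no bracket -> illegal
(4,4): flips 1 -> legal

Answer: (0,4) (1,4) (2,4) (3,4) (4,4)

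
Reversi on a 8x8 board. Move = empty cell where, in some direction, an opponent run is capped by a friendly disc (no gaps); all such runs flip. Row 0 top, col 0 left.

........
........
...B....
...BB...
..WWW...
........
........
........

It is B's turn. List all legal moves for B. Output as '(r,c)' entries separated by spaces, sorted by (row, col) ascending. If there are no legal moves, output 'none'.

(3,1): no bracket -> illegal
(3,2): no bracket -> illegal
(3,5): no bracket -> illegal
(4,1): no bracket -> illegal
(4,5): no bracket -> illegal
(5,1): flips 1 -> legal
(5,2): flips 1 -> legal
(5,3): flips 1 -> legal
(5,4): flips 1 -> legal
(5,5): flips 1 -> legal

Answer: (5,1) (5,2) (5,3) (5,4) (5,5)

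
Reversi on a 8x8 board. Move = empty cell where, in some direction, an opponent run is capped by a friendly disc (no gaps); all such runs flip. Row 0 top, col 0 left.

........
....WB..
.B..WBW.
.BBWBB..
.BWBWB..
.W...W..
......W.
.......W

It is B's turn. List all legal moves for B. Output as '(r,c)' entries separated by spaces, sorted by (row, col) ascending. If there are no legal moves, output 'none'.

(0,3): flips 1 -> legal
(0,4): flips 2 -> legal
(0,5): no bracket -> illegal
(1,3): flips 2 -> legal
(1,6): no bracket -> illegal
(1,7): flips 1 -> legal
(2,2): no bracket -> illegal
(2,3): flips 2 -> legal
(2,7): flips 1 -> legal
(3,6): no bracket -> illegal
(3,7): flips 1 -> legal
(4,0): no bracket -> illegal
(4,6): no bracket -> illegal
(5,0): no bracket -> illegal
(5,2): flips 1 -> legal
(5,3): flips 2 -> legal
(5,4): flips 1 -> legal
(5,6): no bracket -> illegal
(5,7): no bracket -> illegal
(6,0): flips 4 -> legal
(6,1): flips 1 -> legal
(6,2): no bracket -> illegal
(6,4): no bracket -> illegal
(6,5): flips 1 -> legal
(6,7): no bracket -> illegal
(7,5): no bracket -> illegal
(7,6): no bracket -> illegal

Answer: (0,3) (0,4) (1,3) (1,7) (2,3) (2,7) (3,7) (5,2) (5,3) (5,4) (6,0) (6,1) (6,5)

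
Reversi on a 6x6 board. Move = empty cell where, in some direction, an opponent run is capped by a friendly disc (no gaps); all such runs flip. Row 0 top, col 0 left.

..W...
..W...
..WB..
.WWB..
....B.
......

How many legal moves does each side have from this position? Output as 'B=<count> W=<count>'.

Answer: B=5 W=4

Derivation:
-- B to move --
(0,1): flips 1 -> legal
(0,3): no bracket -> illegal
(1,1): flips 1 -> legal
(1,3): no bracket -> illegal
(2,0): no bracket -> illegal
(2,1): flips 1 -> legal
(3,0): flips 2 -> legal
(4,0): no bracket -> illegal
(4,1): flips 1 -> legal
(4,2): no bracket -> illegal
(4,3): no bracket -> illegal
B mobility = 5
-- W to move --
(1,3): no bracket -> illegal
(1,4): flips 1 -> legal
(2,4): flips 1 -> legal
(3,4): flips 2 -> legal
(3,5): no bracket -> illegal
(4,2): no bracket -> illegal
(4,3): no bracket -> illegal
(4,5): no bracket -> illegal
(5,3): no bracket -> illegal
(5,4): no bracket -> illegal
(5,5): flips 2 -> legal
W mobility = 4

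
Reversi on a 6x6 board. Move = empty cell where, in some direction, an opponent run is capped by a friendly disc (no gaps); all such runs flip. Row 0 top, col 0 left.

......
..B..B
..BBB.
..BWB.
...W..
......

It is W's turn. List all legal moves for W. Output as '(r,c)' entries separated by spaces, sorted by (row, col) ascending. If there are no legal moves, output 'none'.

Answer: (1,1) (1,3) (2,1) (2,5) (3,1) (3,5)

Derivation:
(0,1): no bracket -> illegal
(0,2): no bracket -> illegal
(0,3): no bracket -> illegal
(0,4): no bracket -> illegal
(0,5): no bracket -> illegal
(1,1): flips 1 -> legal
(1,3): flips 1 -> legal
(1,4): no bracket -> illegal
(2,1): flips 1 -> legal
(2,5): flips 1 -> legal
(3,1): flips 1 -> legal
(3,5): flips 1 -> legal
(4,1): no bracket -> illegal
(4,2): no bracket -> illegal
(4,4): no bracket -> illegal
(4,5): no bracket -> illegal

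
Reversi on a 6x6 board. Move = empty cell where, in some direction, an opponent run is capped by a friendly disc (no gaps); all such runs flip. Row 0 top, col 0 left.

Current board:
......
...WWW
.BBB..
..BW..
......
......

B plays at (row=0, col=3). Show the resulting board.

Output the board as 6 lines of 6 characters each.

Place B at (0,3); scan 8 dirs for brackets.
Dir NW: edge -> no flip
Dir N: edge -> no flip
Dir NE: edge -> no flip
Dir W: first cell '.' (not opp) -> no flip
Dir E: first cell '.' (not opp) -> no flip
Dir SW: first cell '.' (not opp) -> no flip
Dir S: opp run (1,3) capped by B -> flip
Dir SE: opp run (1,4), next='.' -> no flip
All flips: (1,3)

Answer: ...B..
...BWW
.BBB..
..BW..
......
......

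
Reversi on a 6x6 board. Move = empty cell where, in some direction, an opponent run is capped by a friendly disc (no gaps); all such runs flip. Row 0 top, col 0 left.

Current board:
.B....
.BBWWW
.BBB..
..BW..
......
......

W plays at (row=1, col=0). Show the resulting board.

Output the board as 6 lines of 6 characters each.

Place W at (1,0); scan 8 dirs for brackets.
Dir NW: edge -> no flip
Dir N: first cell '.' (not opp) -> no flip
Dir NE: opp run (0,1), next=edge -> no flip
Dir W: edge -> no flip
Dir E: opp run (1,1) (1,2) capped by W -> flip
Dir SW: edge -> no flip
Dir S: first cell '.' (not opp) -> no flip
Dir SE: opp run (2,1) (3,2), next='.' -> no flip
All flips: (1,1) (1,2)

Answer: .B....
WWWWWW
.BBB..
..BW..
......
......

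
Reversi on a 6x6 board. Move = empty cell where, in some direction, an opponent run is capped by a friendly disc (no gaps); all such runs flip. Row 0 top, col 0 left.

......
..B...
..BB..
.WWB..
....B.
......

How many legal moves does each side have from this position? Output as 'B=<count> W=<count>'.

-- B to move --
(2,0): no bracket -> illegal
(2,1): no bracket -> illegal
(3,0): flips 2 -> legal
(4,0): flips 1 -> legal
(4,1): flips 1 -> legal
(4,2): flips 1 -> legal
(4,3): no bracket -> illegal
B mobility = 4
-- W to move --
(0,1): no bracket -> illegal
(0,2): flips 2 -> legal
(0,3): no bracket -> illegal
(1,1): no bracket -> illegal
(1,3): flips 1 -> legal
(1,4): flips 1 -> legal
(2,1): no bracket -> illegal
(2,4): no bracket -> illegal
(3,4): flips 1 -> legal
(3,5): no bracket -> illegal
(4,2): no bracket -> illegal
(4,3): no bracket -> illegal
(4,5): no bracket -> illegal
(5,3): no bracket -> illegal
(5,4): no bracket -> illegal
(5,5): no bracket -> illegal
W mobility = 4

Answer: B=4 W=4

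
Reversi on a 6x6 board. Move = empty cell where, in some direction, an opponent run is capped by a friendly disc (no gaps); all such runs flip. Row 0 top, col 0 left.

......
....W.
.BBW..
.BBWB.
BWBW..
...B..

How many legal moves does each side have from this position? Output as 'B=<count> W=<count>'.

-- B to move --
(0,3): no bracket -> illegal
(0,4): no bracket -> illegal
(0,5): flips 2 -> legal
(1,2): flips 1 -> legal
(1,3): flips 3 -> legal
(1,5): no bracket -> illegal
(2,4): flips 2 -> legal
(2,5): no bracket -> illegal
(3,0): no bracket -> illegal
(4,4): flips 2 -> legal
(5,0): flips 1 -> legal
(5,1): flips 1 -> legal
(5,2): flips 1 -> legal
(5,4): flips 1 -> legal
B mobility = 9
-- W to move --
(1,0): flips 2 -> legal
(1,1): flips 3 -> legal
(1,2): no bracket -> illegal
(1,3): no bracket -> illegal
(2,0): flips 2 -> legal
(2,4): no bracket -> illegal
(2,5): flips 1 -> legal
(3,0): flips 2 -> legal
(3,5): flips 1 -> legal
(4,4): no bracket -> illegal
(4,5): flips 1 -> legal
(5,0): no bracket -> illegal
(5,1): flips 1 -> legal
(5,2): no bracket -> illegal
(5,4): no bracket -> illegal
W mobility = 8

Answer: B=9 W=8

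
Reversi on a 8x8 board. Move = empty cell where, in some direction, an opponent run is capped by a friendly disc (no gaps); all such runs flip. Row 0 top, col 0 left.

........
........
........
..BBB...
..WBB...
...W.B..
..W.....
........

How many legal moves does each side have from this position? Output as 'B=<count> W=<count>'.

-- B to move --
(3,1): no bracket -> illegal
(4,1): flips 1 -> legal
(5,1): flips 1 -> legal
(5,2): flips 1 -> legal
(5,4): no bracket -> illegal
(6,1): no bracket -> illegal
(6,3): flips 1 -> legal
(6,4): no bracket -> illegal
(7,1): flips 2 -> legal
(7,2): no bracket -> illegal
(7,3): no bracket -> illegal
B mobility = 5
-- W to move --
(2,1): no bracket -> illegal
(2,2): flips 1 -> legal
(2,3): flips 2 -> legal
(2,4): flips 1 -> legal
(2,5): no bracket -> illegal
(3,1): no bracket -> illegal
(3,5): flips 1 -> legal
(4,1): no bracket -> illegal
(4,5): flips 2 -> legal
(4,6): no bracket -> illegal
(5,2): no bracket -> illegal
(5,4): no bracket -> illegal
(5,6): no bracket -> illegal
(6,4): no bracket -> illegal
(6,5): no bracket -> illegal
(6,6): no bracket -> illegal
W mobility = 5

Answer: B=5 W=5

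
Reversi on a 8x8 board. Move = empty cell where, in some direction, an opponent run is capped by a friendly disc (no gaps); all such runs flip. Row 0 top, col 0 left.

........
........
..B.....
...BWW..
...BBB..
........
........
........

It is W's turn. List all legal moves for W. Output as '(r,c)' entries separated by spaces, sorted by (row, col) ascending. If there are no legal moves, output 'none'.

(1,1): no bracket -> illegal
(1,2): no bracket -> illegal
(1,3): no bracket -> illegal
(2,1): no bracket -> illegal
(2,3): no bracket -> illegal
(2,4): no bracket -> illegal
(3,1): no bracket -> illegal
(3,2): flips 1 -> legal
(3,6): no bracket -> illegal
(4,2): no bracket -> illegal
(4,6): no bracket -> illegal
(5,2): flips 1 -> legal
(5,3): flips 1 -> legal
(5,4): flips 1 -> legal
(5,5): flips 1 -> legal
(5,6): flips 1 -> legal

Answer: (3,2) (5,2) (5,3) (5,4) (5,5) (5,6)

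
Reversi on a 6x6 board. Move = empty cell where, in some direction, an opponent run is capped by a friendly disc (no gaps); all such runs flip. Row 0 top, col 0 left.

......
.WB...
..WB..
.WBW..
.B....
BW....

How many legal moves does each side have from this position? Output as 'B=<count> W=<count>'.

Answer: B=6 W=4

Derivation:
-- B to move --
(0,0): no bracket -> illegal
(0,1): no bracket -> illegal
(0,2): no bracket -> illegal
(1,0): flips 1 -> legal
(1,3): no bracket -> illegal
(2,0): no bracket -> illegal
(2,1): flips 2 -> legal
(2,4): no bracket -> illegal
(3,0): flips 1 -> legal
(3,4): flips 1 -> legal
(4,0): no bracket -> illegal
(4,2): no bracket -> illegal
(4,3): flips 1 -> legal
(4,4): no bracket -> illegal
(5,2): flips 1 -> legal
B mobility = 6
-- W to move --
(0,1): no bracket -> illegal
(0,2): flips 1 -> legal
(0,3): no bracket -> illegal
(1,3): flips 2 -> legal
(1,4): no bracket -> illegal
(2,1): no bracket -> illegal
(2,4): flips 1 -> legal
(3,0): no bracket -> illegal
(3,4): no bracket -> illegal
(4,0): no bracket -> illegal
(4,2): flips 1 -> legal
(4,3): no bracket -> illegal
(5,2): no bracket -> illegal
W mobility = 4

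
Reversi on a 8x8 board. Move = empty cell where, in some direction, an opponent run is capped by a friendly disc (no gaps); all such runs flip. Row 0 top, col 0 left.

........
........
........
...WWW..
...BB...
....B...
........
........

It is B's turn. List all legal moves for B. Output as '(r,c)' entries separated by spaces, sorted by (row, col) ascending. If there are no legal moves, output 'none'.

Answer: (2,2) (2,3) (2,4) (2,5) (2,6)

Derivation:
(2,2): flips 1 -> legal
(2,3): flips 1 -> legal
(2,4): flips 1 -> legal
(2,5): flips 1 -> legal
(2,6): flips 1 -> legal
(3,2): no bracket -> illegal
(3,6): no bracket -> illegal
(4,2): no bracket -> illegal
(4,5): no bracket -> illegal
(4,6): no bracket -> illegal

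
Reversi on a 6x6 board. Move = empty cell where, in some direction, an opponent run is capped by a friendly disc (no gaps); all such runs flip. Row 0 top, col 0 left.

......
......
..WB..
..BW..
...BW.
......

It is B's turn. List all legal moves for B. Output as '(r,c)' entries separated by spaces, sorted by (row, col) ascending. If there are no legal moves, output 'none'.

Answer: (1,2) (2,1) (3,4) (4,5)

Derivation:
(1,1): no bracket -> illegal
(1,2): flips 1 -> legal
(1,3): no bracket -> illegal
(2,1): flips 1 -> legal
(2,4): no bracket -> illegal
(3,1): no bracket -> illegal
(3,4): flips 1 -> legal
(3,5): no bracket -> illegal
(4,2): no bracket -> illegal
(4,5): flips 1 -> legal
(5,3): no bracket -> illegal
(5,4): no bracket -> illegal
(5,5): no bracket -> illegal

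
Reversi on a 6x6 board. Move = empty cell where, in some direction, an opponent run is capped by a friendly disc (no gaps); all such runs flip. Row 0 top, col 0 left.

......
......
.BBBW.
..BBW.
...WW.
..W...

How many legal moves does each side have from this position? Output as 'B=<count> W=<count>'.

-- B to move --
(1,3): no bracket -> illegal
(1,4): no bracket -> illegal
(1,5): flips 1 -> legal
(2,5): flips 1 -> legal
(3,5): flips 1 -> legal
(4,1): no bracket -> illegal
(4,2): no bracket -> illegal
(4,5): flips 1 -> legal
(5,1): no bracket -> illegal
(5,3): flips 1 -> legal
(5,4): flips 1 -> legal
(5,5): flips 1 -> legal
B mobility = 7
-- W to move --
(1,0): flips 2 -> legal
(1,1): flips 2 -> legal
(1,2): flips 1 -> legal
(1,3): flips 2 -> legal
(1,4): no bracket -> illegal
(2,0): flips 3 -> legal
(3,0): no bracket -> illegal
(3,1): flips 2 -> legal
(4,1): no bracket -> illegal
(4,2): flips 1 -> legal
W mobility = 7

Answer: B=7 W=7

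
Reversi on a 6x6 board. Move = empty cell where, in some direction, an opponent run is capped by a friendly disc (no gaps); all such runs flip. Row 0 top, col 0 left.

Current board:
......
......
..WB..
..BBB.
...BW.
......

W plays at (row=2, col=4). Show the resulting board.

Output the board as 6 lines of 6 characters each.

Answer: ......
......
..WWW.
..BBW.
...BW.
......

Derivation:
Place W at (2,4); scan 8 dirs for brackets.
Dir NW: first cell '.' (not opp) -> no flip
Dir N: first cell '.' (not opp) -> no flip
Dir NE: first cell '.' (not opp) -> no flip
Dir W: opp run (2,3) capped by W -> flip
Dir E: first cell '.' (not opp) -> no flip
Dir SW: opp run (3,3), next='.' -> no flip
Dir S: opp run (3,4) capped by W -> flip
Dir SE: first cell '.' (not opp) -> no flip
All flips: (2,3) (3,4)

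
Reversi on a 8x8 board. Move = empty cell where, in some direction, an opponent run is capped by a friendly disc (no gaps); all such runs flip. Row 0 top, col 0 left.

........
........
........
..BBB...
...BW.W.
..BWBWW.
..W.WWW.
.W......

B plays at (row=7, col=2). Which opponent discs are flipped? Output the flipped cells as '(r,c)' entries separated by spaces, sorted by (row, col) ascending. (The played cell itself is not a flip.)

Dir NW: first cell '.' (not opp) -> no flip
Dir N: opp run (6,2) capped by B -> flip
Dir NE: first cell '.' (not opp) -> no flip
Dir W: opp run (7,1), next='.' -> no flip
Dir E: first cell '.' (not opp) -> no flip
Dir SW: edge -> no flip
Dir S: edge -> no flip
Dir SE: edge -> no flip

Answer: (6,2)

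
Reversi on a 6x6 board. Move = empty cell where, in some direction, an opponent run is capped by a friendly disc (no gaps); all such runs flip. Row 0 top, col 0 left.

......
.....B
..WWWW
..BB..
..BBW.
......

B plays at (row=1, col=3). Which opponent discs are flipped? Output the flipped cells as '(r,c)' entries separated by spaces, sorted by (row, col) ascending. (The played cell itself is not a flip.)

Answer: (2,3)

Derivation:
Dir NW: first cell '.' (not opp) -> no flip
Dir N: first cell '.' (not opp) -> no flip
Dir NE: first cell '.' (not opp) -> no flip
Dir W: first cell '.' (not opp) -> no flip
Dir E: first cell '.' (not opp) -> no flip
Dir SW: opp run (2,2), next='.' -> no flip
Dir S: opp run (2,3) capped by B -> flip
Dir SE: opp run (2,4), next='.' -> no flip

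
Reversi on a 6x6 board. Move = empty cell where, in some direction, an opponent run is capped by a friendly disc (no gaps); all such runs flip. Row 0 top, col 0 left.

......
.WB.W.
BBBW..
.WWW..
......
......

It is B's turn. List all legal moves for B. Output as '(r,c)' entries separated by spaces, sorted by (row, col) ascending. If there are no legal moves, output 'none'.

Answer: (0,0) (0,1) (0,2) (1,0) (2,4) (3,4) (4,0) (4,1) (4,2) (4,3) (4,4)

Derivation:
(0,0): flips 1 -> legal
(0,1): flips 1 -> legal
(0,2): flips 1 -> legal
(0,3): no bracket -> illegal
(0,4): no bracket -> illegal
(0,5): no bracket -> illegal
(1,0): flips 1 -> legal
(1,3): no bracket -> illegal
(1,5): no bracket -> illegal
(2,4): flips 1 -> legal
(2,5): no bracket -> illegal
(3,0): no bracket -> illegal
(3,4): flips 1 -> legal
(4,0): flips 1 -> legal
(4,1): flips 1 -> legal
(4,2): flips 2 -> legal
(4,3): flips 1 -> legal
(4,4): flips 1 -> legal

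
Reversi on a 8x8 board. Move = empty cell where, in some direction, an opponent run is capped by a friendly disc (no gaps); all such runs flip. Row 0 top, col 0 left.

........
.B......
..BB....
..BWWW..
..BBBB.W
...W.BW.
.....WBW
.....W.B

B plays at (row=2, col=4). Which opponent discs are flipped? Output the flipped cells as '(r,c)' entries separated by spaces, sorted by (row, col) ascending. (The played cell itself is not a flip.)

Dir NW: first cell '.' (not opp) -> no flip
Dir N: first cell '.' (not opp) -> no flip
Dir NE: first cell '.' (not opp) -> no flip
Dir W: first cell 'B' (not opp) -> no flip
Dir E: first cell '.' (not opp) -> no flip
Dir SW: opp run (3,3) capped by B -> flip
Dir S: opp run (3,4) capped by B -> flip
Dir SE: opp run (3,5), next='.' -> no flip

Answer: (3,3) (3,4)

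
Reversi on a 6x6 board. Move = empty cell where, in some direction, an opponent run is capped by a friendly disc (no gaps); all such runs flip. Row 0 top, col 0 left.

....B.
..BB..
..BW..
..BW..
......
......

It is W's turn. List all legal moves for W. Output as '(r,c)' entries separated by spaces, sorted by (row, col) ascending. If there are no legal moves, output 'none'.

(0,1): flips 1 -> legal
(0,2): no bracket -> illegal
(0,3): flips 1 -> legal
(0,5): no bracket -> illegal
(1,1): flips 1 -> legal
(1,4): no bracket -> illegal
(1,5): no bracket -> illegal
(2,1): flips 1 -> legal
(2,4): no bracket -> illegal
(3,1): flips 1 -> legal
(4,1): flips 1 -> legal
(4,2): no bracket -> illegal
(4,3): no bracket -> illegal

Answer: (0,1) (0,3) (1,1) (2,1) (3,1) (4,1)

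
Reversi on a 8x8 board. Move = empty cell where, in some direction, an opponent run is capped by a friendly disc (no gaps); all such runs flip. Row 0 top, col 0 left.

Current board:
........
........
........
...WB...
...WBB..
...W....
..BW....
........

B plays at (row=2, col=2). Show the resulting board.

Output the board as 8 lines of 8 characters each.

Place B at (2,2); scan 8 dirs for brackets.
Dir NW: first cell '.' (not opp) -> no flip
Dir N: first cell '.' (not opp) -> no flip
Dir NE: first cell '.' (not opp) -> no flip
Dir W: first cell '.' (not opp) -> no flip
Dir E: first cell '.' (not opp) -> no flip
Dir SW: first cell '.' (not opp) -> no flip
Dir S: first cell '.' (not opp) -> no flip
Dir SE: opp run (3,3) capped by B -> flip
All flips: (3,3)

Answer: ........
........
..B.....
...BB...
...WBB..
...W....
..BW....
........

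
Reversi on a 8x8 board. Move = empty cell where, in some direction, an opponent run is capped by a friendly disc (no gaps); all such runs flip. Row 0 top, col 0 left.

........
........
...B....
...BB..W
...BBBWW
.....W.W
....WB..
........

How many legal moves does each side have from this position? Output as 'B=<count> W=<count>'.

-- B to move --
(2,6): no bracket -> illegal
(2,7): no bracket -> illegal
(3,5): no bracket -> illegal
(3,6): no bracket -> illegal
(5,3): no bracket -> illegal
(5,4): no bracket -> illegal
(5,6): no bracket -> illegal
(6,3): flips 1 -> legal
(6,6): flips 1 -> legal
(6,7): no bracket -> illegal
(7,3): no bracket -> illegal
(7,4): no bracket -> illegal
(7,5): no bracket -> illegal
B mobility = 2
-- W to move --
(1,2): no bracket -> illegal
(1,3): no bracket -> illegal
(1,4): no bracket -> illegal
(2,2): flips 2 -> legal
(2,4): no bracket -> illegal
(2,5): no bracket -> illegal
(3,2): no bracket -> illegal
(3,5): flips 1 -> legal
(3,6): no bracket -> illegal
(4,2): flips 3 -> legal
(5,2): no bracket -> illegal
(5,3): no bracket -> illegal
(5,4): no bracket -> illegal
(5,6): no bracket -> illegal
(6,6): flips 1 -> legal
(7,4): no bracket -> illegal
(7,5): flips 1 -> legal
(7,6): no bracket -> illegal
W mobility = 5

Answer: B=2 W=5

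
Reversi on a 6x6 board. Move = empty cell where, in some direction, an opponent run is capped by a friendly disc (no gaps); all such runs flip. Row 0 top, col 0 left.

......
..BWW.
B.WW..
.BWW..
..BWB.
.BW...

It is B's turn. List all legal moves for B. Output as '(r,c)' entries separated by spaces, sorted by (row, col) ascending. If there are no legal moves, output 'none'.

Answer: (0,4) (1,1) (1,5) (2,4) (3,4) (5,3)

Derivation:
(0,2): no bracket -> illegal
(0,3): no bracket -> illegal
(0,4): flips 2 -> legal
(0,5): no bracket -> illegal
(1,1): flips 2 -> legal
(1,5): flips 2 -> legal
(2,1): no bracket -> illegal
(2,4): flips 1 -> legal
(2,5): no bracket -> illegal
(3,4): flips 3 -> legal
(4,1): no bracket -> illegal
(5,3): flips 1 -> legal
(5,4): no bracket -> illegal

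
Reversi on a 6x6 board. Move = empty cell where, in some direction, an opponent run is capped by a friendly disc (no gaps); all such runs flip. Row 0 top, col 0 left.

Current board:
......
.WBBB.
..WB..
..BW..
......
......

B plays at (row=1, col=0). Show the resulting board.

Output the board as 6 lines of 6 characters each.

Answer: ......
BBBBB.
..WB..
..BW..
......
......

Derivation:
Place B at (1,0); scan 8 dirs for brackets.
Dir NW: edge -> no flip
Dir N: first cell '.' (not opp) -> no flip
Dir NE: first cell '.' (not opp) -> no flip
Dir W: edge -> no flip
Dir E: opp run (1,1) capped by B -> flip
Dir SW: edge -> no flip
Dir S: first cell '.' (not opp) -> no flip
Dir SE: first cell '.' (not opp) -> no flip
All flips: (1,1)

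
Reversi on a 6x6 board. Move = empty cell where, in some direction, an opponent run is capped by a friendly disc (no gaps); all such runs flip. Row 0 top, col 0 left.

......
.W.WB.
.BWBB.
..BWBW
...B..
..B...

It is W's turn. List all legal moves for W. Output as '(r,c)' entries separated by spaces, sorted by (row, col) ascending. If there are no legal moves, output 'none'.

Answer: (1,5) (2,0) (2,5) (3,1) (4,2) (5,3)

Derivation:
(0,3): no bracket -> illegal
(0,4): no bracket -> illegal
(0,5): no bracket -> illegal
(1,0): no bracket -> illegal
(1,2): no bracket -> illegal
(1,5): flips 2 -> legal
(2,0): flips 1 -> legal
(2,5): flips 2 -> legal
(3,0): no bracket -> illegal
(3,1): flips 2 -> legal
(4,1): no bracket -> illegal
(4,2): flips 1 -> legal
(4,4): no bracket -> illegal
(4,5): no bracket -> illegal
(5,1): no bracket -> illegal
(5,3): flips 1 -> legal
(5,4): no bracket -> illegal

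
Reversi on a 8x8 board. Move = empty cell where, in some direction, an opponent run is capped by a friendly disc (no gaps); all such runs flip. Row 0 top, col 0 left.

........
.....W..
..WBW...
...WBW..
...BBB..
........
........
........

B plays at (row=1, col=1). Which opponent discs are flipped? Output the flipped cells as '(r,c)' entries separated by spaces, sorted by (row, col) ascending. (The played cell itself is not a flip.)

Answer: (2,2) (3,3)

Derivation:
Dir NW: first cell '.' (not opp) -> no flip
Dir N: first cell '.' (not opp) -> no flip
Dir NE: first cell '.' (not opp) -> no flip
Dir W: first cell '.' (not opp) -> no flip
Dir E: first cell '.' (not opp) -> no flip
Dir SW: first cell '.' (not opp) -> no flip
Dir S: first cell '.' (not opp) -> no flip
Dir SE: opp run (2,2) (3,3) capped by B -> flip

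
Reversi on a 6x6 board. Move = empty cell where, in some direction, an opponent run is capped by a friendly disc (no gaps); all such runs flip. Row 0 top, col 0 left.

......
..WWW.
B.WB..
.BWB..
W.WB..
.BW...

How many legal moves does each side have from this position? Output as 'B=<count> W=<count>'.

Answer: B=8 W=7

Derivation:
-- B to move --
(0,1): flips 1 -> legal
(0,2): no bracket -> illegal
(0,3): flips 1 -> legal
(0,4): flips 2 -> legal
(0,5): flips 1 -> legal
(1,1): flips 1 -> legal
(1,5): no bracket -> illegal
(2,1): flips 2 -> legal
(2,4): no bracket -> illegal
(2,5): no bracket -> illegal
(3,0): no bracket -> illegal
(4,1): flips 2 -> legal
(5,0): no bracket -> illegal
(5,3): flips 2 -> legal
B mobility = 8
-- W to move --
(1,0): no bracket -> illegal
(1,1): no bracket -> illegal
(2,1): no bracket -> illegal
(2,4): flips 2 -> legal
(3,0): flips 1 -> legal
(3,4): flips 3 -> legal
(4,1): no bracket -> illegal
(4,4): flips 2 -> legal
(5,0): flips 1 -> legal
(5,3): flips 3 -> legal
(5,4): flips 1 -> legal
W mobility = 7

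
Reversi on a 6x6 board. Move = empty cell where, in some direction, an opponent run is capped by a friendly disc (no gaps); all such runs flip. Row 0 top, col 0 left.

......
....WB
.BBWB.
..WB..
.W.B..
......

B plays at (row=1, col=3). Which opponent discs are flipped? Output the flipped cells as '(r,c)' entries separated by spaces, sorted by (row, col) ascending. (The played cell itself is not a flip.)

Answer: (1,4) (2,3)

Derivation:
Dir NW: first cell '.' (not opp) -> no flip
Dir N: first cell '.' (not opp) -> no flip
Dir NE: first cell '.' (not opp) -> no flip
Dir W: first cell '.' (not opp) -> no flip
Dir E: opp run (1,4) capped by B -> flip
Dir SW: first cell 'B' (not opp) -> no flip
Dir S: opp run (2,3) capped by B -> flip
Dir SE: first cell 'B' (not opp) -> no flip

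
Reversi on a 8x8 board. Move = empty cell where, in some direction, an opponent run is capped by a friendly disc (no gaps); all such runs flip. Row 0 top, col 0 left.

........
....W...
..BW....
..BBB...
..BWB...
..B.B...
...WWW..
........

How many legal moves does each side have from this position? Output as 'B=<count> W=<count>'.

Answer: B=8 W=6

Derivation:
-- B to move --
(0,3): no bracket -> illegal
(0,4): no bracket -> illegal
(0,5): flips 2 -> legal
(1,2): flips 1 -> legal
(1,3): flips 1 -> legal
(1,5): no bracket -> illegal
(2,4): flips 1 -> legal
(2,5): no bracket -> illegal
(5,3): flips 1 -> legal
(5,5): no bracket -> illegal
(5,6): no bracket -> illegal
(6,2): no bracket -> illegal
(6,6): no bracket -> illegal
(7,2): flips 1 -> legal
(7,3): no bracket -> illegal
(7,4): flips 2 -> legal
(7,5): no bracket -> illegal
(7,6): flips 1 -> legal
B mobility = 8
-- W to move --
(1,1): no bracket -> illegal
(1,2): no bracket -> illegal
(1,3): no bracket -> illegal
(2,1): flips 2 -> legal
(2,4): flips 3 -> legal
(2,5): flips 1 -> legal
(3,1): no bracket -> illegal
(3,5): no bracket -> illegal
(4,1): flips 3 -> legal
(4,5): flips 3 -> legal
(5,1): no bracket -> illegal
(5,3): no bracket -> illegal
(5,5): no bracket -> illegal
(6,1): flips 1 -> legal
(6,2): no bracket -> illegal
W mobility = 6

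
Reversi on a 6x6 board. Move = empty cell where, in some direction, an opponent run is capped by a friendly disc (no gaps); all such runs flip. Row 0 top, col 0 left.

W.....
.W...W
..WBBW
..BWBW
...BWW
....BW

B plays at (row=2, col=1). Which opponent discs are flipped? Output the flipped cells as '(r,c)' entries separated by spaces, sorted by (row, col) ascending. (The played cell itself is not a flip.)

Dir NW: first cell '.' (not opp) -> no flip
Dir N: opp run (1,1), next='.' -> no flip
Dir NE: first cell '.' (not opp) -> no flip
Dir W: first cell '.' (not opp) -> no flip
Dir E: opp run (2,2) capped by B -> flip
Dir SW: first cell '.' (not opp) -> no flip
Dir S: first cell '.' (not opp) -> no flip
Dir SE: first cell 'B' (not opp) -> no flip

Answer: (2,2)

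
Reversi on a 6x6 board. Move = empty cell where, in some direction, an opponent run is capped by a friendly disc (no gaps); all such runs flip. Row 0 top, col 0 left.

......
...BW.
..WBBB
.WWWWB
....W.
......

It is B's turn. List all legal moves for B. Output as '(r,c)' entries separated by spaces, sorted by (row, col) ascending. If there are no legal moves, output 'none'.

Answer: (0,3) (0,4) (0,5) (1,5) (2,1) (3,0) (4,0) (4,1) (4,2) (4,3) (4,5) (5,3) (5,4)

Derivation:
(0,3): flips 1 -> legal
(0,4): flips 1 -> legal
(0,5): flips 1 -> legal
(1,1): no bracket -> illegal
(1,2): no bracket -> illegal
(1,5): flips 1 -> legal
(2,0): no bracket -> illegal
(2,1): flips 1 -> legal
(3,0): flips 4 -> legal
(4,0): flips 2 -> legal
(4,1): flips 1 -> legal
(4,2): flips 1 -> legal
(4,3): flips 2 -> legal
(4,5): flips 1 -> legal
(5,3): flips 1 -> legal
(5,4): flips 2 -> legal
(5,5): no bracket -> illegal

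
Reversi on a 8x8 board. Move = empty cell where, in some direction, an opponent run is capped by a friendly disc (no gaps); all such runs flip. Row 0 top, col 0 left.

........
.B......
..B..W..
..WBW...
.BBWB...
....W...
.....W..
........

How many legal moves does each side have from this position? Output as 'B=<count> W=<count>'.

Answer: B=6 W=6

Derivation:
-- B to move --
(1,4): no bracket -> illegal
(1,5): no bracket -> illegal
(1,6): no bracket -> illegal
(2,1): no bracket -> illegal
(2,3): flips 1 -> legal
(2,4): flips 1 -> legal
(2,6): no bracket -> illegal
(3,1): flips 1 -> legal
(3,5): flips 1 -> legal
(3,6): no bracket -> illegal
(4,5): no bracket -> illegal
(5,2): no bracket -> illegal
(5,3): flips 1 -> legal
(5,5): no bracket -> illegal
(5,6): no bracket -> illegal
(6,3): no bracket -> illegal
(6,4): flips 1 -> legal
(6,6): no bracket -> illegal
(7,4): no bracket -> illegal
(7,5): no bracket -> illegal
(7,6): no bracket -> illegal
B mobility = 6
-- W to move --
(0,0): no bracket -> illegal
(0,1): no bracket -> illegal
(0,2): no bracket -> illegal
(1,0): no bracket -> illegal
(1,2): flips 1 -> legal
(1,3): no bracket -> illegal
(2,0): no bracket -> illegal
(2,1): no bracket -> illegal
(2,3): flips 1 -> legal
(2,4): no bracket -> illegal
(3,0): no bracket -> illegal
(3,1): no bracket -> illegal
(3,5): no bracket -> illegal
(4,0): flips 2 -> legal
(4,5): flips 1 -> legal
(5,0): flips 1 -> legal
(5,1): no bracket -> illegal
(5,2): flips 1 -> legal
(5,3): no bracket -> illegal
(5,5): no bracket -> illegal
W mobility = 6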